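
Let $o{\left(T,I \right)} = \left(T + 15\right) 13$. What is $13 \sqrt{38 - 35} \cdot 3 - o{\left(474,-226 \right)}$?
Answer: $-6357 + 39 \sqrt{3} \approx -6289.5$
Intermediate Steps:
$o{\left(T,I \right)} = 195 + 13 T$ ($o{\left(T,I \right)} = \left(15 + T\right) 13 = 195 + 13 T$)
$13 \sqrt{38 - 35} \cdot 3 - o{\left(474,-226 \right)} = 13 \sqrt{38 - 35} \cdot 3 - \left(195 + 13 \cdot 474\right) = 13 \sqrt{3} \cdot 3 - \left(195 + 6162\right) = 39 \sqrt{3} - 6357 = -6357 + 39 \sqrt{3}$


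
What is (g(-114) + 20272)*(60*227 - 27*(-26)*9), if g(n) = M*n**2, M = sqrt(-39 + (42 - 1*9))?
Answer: 404183136 + 259114248*I*sqrt(6) ≈ 4.0418e+8 + 6.347e+8*I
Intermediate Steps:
M = I*sqrt(6) (M = sqrt(-39 + (42 - 9)) = sqrt(-39 + 33) = sqrt(-6) = I*sqrt(6) ≈ 2.4495*I)
g(n) = I*sqrt(6)*n**2 (g(n) = (I*sqrt(6))*n**2 = I*sqrt(6)*n**2)
(g(-114) + 20272)*(60*227 - 27*(-26)*9) = (I*sqrt(6)*(-114)**2 + 20272)*(60*227 - 27*(-26)*9) = (I*sqrt(6)*12996 + 20272)*(13620 + 702*9) = (12996*I*sqrt(6) + 20272)*(13620 + 6318) = (20272 + 12996*I*sqrt(6))*19938 = 404183136 + 259114248*I*sqrt(6)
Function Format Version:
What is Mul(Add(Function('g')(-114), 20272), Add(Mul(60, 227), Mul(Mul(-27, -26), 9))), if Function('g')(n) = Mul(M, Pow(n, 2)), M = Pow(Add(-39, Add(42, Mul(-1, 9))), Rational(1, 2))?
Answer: Add(404183136, Mul(259114248, I, Pow(6, Rational(1, 2)))) ≈ Add(4.0418e+8, Mul(6.3470e+8, I))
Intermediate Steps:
M = Mul(I, Pow(6, Rational(1, 2))) (M = Pow(Add(-39, Add(42, -9)), Rational(1, 2)) = Pow(Add(-39, 33), Rational(1, 2)) = Pow(-6, Rational(1, 2)) = Mul(I, Pow(6, Rational(1, 2))) ≈ Mul(2.4495, I))
Function('g')(n) = Mul(I, Pow(6, Rational(1, 2)), Pow(n, 2)) (Function('g')(n) = Mul(Mul(I, Pow(6, Rational(1, 2))), Pow(n, 2)) = Mul(I, Pow(6, Rational(1, 2)), Pow(n, 2)))
Mul(Add(Function('g')(-114), 20272), Add(Mul(60, 227), Mul(Mul(-27, -26), 9))) = Mul(Add(Mul(I, Pow(6, Rational(1, 2)), Pow(-114, 2)), 20272), Add(Mul(60, 227), Mul(Mul(-27, -26), 9))) = Mul(Add(Mul(I, Pow(6, Rational(1, 2)), 12996), 20272), Add(13620, Mul(702, 9))) = Mul(Add(Mul(12996, I, Pow(6, Rational(1, 2))), 20272), Add(13620, 6318)) = Mul(Add(20272, Mul(12996, I, Pow(6, Rational(1, 2)))), 19938) = Add(404183136, Mul(259114248, I, Pow(6, Rational(1, 2))))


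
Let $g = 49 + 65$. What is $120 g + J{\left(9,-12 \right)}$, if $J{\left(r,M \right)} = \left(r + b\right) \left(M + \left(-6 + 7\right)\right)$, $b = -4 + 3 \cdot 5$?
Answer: $13460$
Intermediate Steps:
$g = 114$
$b = 11$ ($b = -4 + 15 = 11$)
$J{\left(r,M \right)} = \left(1 + M\right) \left(11 + r\right)$ ($J{\left(r,M \right)} = \left(r + 11\right) \left(M + \left(-6 + 7\right)\right) = \left(11 + r\right) \left(M + 1\right) = \left(11 + r\right) \left(1 + M\right) = \left(1 + M\right) \left(11 + r\right)$)
$120 g + J{\left(9,-12 \right)} = 120 \cdot 114 + \left(11 + 9 + 11 \left(-12\right) - 108\right) = 13680 + \left(11 + 9 - 132 - 108\right) = 13680 - 220 = 13460$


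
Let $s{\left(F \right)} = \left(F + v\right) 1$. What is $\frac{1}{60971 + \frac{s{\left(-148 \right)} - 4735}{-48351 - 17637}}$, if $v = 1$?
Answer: $\frac{32994}{2011679615} \approx 1.6401 \cdot 10^{-5}$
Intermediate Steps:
$s{\left(F \right)} = 1 + F$ ($s{\left(F \right)} = \left(F + 1\right) 1 = \left(1 + F\right) 1 = 1 + F$)
$\frac{1}{60971 + \frac{s{\left(-148 \right)} - 4735}{-48351 - 17637}} = \frac{1}{60971 + \frac{\left(1 - 148\right) - 4735}{-48351 - 17637}} = \frac{1}{60971 + \frac{-147 - 4735}{-65988}} = \frac{1}{60971 - - \frac{2441}{32994}} = \frac{1}{60971 + \frac{2441}{32994}} = \frac{1}{\frac{2011679615}{32994}} = \frac{32994}{2011679615}$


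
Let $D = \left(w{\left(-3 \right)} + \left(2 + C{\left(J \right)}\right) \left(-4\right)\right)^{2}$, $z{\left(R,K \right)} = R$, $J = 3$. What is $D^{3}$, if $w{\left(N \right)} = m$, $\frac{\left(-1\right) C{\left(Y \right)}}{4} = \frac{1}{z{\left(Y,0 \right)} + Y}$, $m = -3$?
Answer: $\frac{244140625}{729} \approx 3.349 \cdot 10^{5}$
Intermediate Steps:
$C{\left(Y \right)} = - \frac{2}{Y}$ ($C{\left(Y \right)} = - \frac{4}{Y + Y} = - \frac{4}{2 Y} = - 4 \frac{1}{2 Y} = - \frac{2}{Y}$)
$w{\left(N \right)} = -3$
$D = \frac{625}{9}$ ($D = \left(-3 + \left(2 - \frac{2}{3}\right) \left(-4\right)\right)^{2} = \left(-3 + \frac{4}{3} \left(-4\right)\right)^{2} = \left(-3 - \frac{16}{3}\right)^{2} = \left(- \frac{25}{3}\right)^{2} = \frac{625}{9} \approx 69.444$)
$D^{3} = \left(\frac{625}{9}\right)^{3} = \frac{244140625}{729}$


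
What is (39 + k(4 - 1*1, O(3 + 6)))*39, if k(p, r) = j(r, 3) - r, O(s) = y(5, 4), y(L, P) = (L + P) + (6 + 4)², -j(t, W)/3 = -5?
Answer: -2145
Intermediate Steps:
j(t, W) = 15 (j(t, W) = -3*(-5) = 15)
y(L, P) = 100 + L + P (y(L, P) = (L + P) + 10² = (L + P) + 100 = 100 + L + P)
O(s) = 109 (O(s) = 100 + 5 + 4 = 109)
k(p, r) = 15 - r
(39 + k(4 - 1*1, O(3 + 6)))*39 = (39 + (15 - 1*109))*39 = (39 + (15 - 109))*39 = (39 - 94)*39 = -55*39 = -2145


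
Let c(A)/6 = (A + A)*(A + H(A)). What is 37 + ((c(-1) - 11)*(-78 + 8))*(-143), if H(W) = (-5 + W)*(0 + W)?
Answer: -710673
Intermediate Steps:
H(W) = W*(-5 + W) (H(W) = (-5 + W)*W = W*(-5 + W))
c(A) = 12*A*(A + A*(-5 + A)) (c(A) = 6*((A + A)*(A + A*(-5 + A))) = 6*((2*A)*(A + A*(-5 + A))) = 6*(2*A*(A + A*(-5 + A))) = 12*A*(A + A*(-5 + A)))
37 + ((c(-1) - 11)*(-78 + 8))*(-143) = 37 + ((12*(-1)**2*(-4 - 1) - 11)*(-78 + 8))*(-143) = 37 + ((12*1*(-5) - 11)*(-70))*(-143) = 37 + ((-60 - 11)*(-70))*(-143) = 37 - 71*(-70)*(-143) = 37 + 4970*(-143) = 37 - 710710 = -710673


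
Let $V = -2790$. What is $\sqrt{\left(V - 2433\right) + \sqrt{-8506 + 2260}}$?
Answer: $\sqrt{-5223 + 3 i \sqrt{694}} \approx 0.5468 + 72.272 i$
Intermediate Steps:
$\sqrt{\left(V - 2433\right) + \sqrt{-8506 + 2260}} = \sqrt{\left(-2790 - 2433\right) + \sqrt{-8506 + 2260}} = \sqrt{\left(-2790 - 2433\right) + \sqrt{-6246}} = \sqrt{-5223 + 3 i \sqrt{694}}$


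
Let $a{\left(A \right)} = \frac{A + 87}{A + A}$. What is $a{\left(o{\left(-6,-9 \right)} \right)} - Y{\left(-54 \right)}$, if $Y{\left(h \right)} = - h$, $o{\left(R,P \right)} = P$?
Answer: $- \frac{175}{3} \approx -58.333$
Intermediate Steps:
$a{\left(A \right)} = \frac{87 + A}{2 A}$
$a{\left(o{\left(-6,-9 \right)} \right)} - Y{\left(-54 \right)} = \frac{87 - 9}{2 \left(-9\right)} - \left(-1\right) \left(-54\right) = \frac{1}{2} \left(- \frac{1}{9}\right) 78 - 54 = - \frac{13}{3} - 54 = - \frac{175}{3}$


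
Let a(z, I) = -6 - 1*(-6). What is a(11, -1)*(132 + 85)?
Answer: 0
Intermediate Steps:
a(z, I) = 0 (a(z, I) = -6 + 6 = 0)
a(11, -1)*(132 + 85) = 0*(132 + 85) = 0*217 = 0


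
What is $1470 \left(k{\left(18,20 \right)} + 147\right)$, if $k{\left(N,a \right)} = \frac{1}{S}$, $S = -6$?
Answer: $215845$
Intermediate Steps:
$k{\left(N,a \right)} = - \frac{1}{6}$ ($k{\left(N,a \right)} = \frac{1}{-6} = - \frac{1}{6}$)
$1470 \left(k{\left(18,20 \right)} + 147\right) = 1470 \left(- \frac{1}{6} + 147\right) = 1470 \cdot \frac{881}{6} = 215845$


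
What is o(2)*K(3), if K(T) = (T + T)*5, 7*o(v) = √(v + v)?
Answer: 60/7 ≈ 8.5714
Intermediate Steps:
o(v) = √2*√v/7 (o(v) = √(v + v)/7 = √(2*v)/7 = (√2*√v)/7 = √2*√v/7)
K(T) = 10*T (K(T) = (2*T)*5 = 10*T)
o(2)*K(3) = (√2*√2/7)*(10*3) = (2/7)*30 = 60/7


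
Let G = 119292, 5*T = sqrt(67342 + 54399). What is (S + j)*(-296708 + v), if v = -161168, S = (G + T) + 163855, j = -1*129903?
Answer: -70166749744 - 457876*sqrt(121741)/5 ≈ -7.0199e+10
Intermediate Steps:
T = sqrt(121741)/5 (T = sqrt(67342 + 54399)/5 = sqrt(121741)/5 ≈ 69.783)
j = -129903
S = 283147 + sqrt(121741)/5 (S = (119292 + sqrt(121741)/5) + 163855 = 283147 + sqrt(121741)/5 ≈ 2.8322e+5)
(S + j)*(-296708 + v) = ((283147 + sqrt(121741)/5) - 129903)*(-296708 - 161168) = (153244 + sqrt(121741)/5)*(-457876) = -70166749744 - 457876*sqrt(121741)/5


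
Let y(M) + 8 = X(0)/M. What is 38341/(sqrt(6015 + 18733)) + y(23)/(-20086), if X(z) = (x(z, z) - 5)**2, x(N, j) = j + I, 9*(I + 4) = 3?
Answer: 490/2078901 + 1667*sqrt(6187)/538 ≈ 243.72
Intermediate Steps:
I = -11/3 (I = -4 + (1/9)*3 = -4 + 1/3 = -11/3 ≈ -3.6667)
x(N, j) = -11/3 + j (x(N, j) = j - 11/3 = -11/3 + j)
X(z) = (-26/3 + z)**2 (X(z) = ((-11/3 + z) - 5)**2 = (-26/3 + z)**2)
y(M) = -8 + 676/(9*M) (y(M) = -8 + ((-26 + 3*0)**2/9)/M = -8 + ((-26 + 0)**2/9)/M = -8 + ((1/9)*(-26)**2)/M = -8 + ((1/9)*676)/M = -8 + 676/(9*M))
38341/(sqrt(6015 + 18733)) + y(23)/(-20086) = 38341/(sqrt(6015 + 18733)) + (-8 + (676/9)/23)/(-20086) = 38341/(sqrt(24748)) + (-8 + (676/9)*(1/23))*(-1/20086) = 38341/((2*sqrt(6187))) + (-8 + 676/207)*(-1/20086) = 38341*(sqrt(6187)/12374) - 980/207*(-1/20086) = 1667*sqrt(6187)/538 + 490/2078901 = 490/2078901 + 1667*sqrt(6187)/538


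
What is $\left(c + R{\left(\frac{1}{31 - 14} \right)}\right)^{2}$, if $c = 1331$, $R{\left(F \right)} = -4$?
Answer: $1760929$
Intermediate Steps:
$\left(c + R{\left(\frac{1}{31 - 14} \right)}\right)^{2} = \left(1331 - 4\right)^{2} = 1327^{2} = 1760929$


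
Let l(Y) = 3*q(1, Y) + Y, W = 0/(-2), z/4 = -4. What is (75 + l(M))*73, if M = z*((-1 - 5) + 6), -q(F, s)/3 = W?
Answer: 5475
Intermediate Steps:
z = -16 (z = 4*(-4) = -16)
W = 0 (W = 0*(-1/2) = 0)
q(F, s) = 0 (q(F, s) = -3*0 = 0)
M = 0 (M = -16*((-1 - 5) + 6) = -16*(-6 + 6) = -16*0 = 0)
l(Y) = Y (l(Y) = 3*0 + Y = 0 + Y = Y)
(75 + l(M))*73 = (75 + 0)*73 = 75*73 = 5475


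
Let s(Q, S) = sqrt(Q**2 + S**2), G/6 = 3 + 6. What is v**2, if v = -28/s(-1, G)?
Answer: 784/2917 ≈ 0.26877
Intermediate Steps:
G = 54 (G = 6*(3 + 6) = 6*9 = 54)
v = -28*sqrt(2917)/2917 (v = -28/sqrt((-1)**2 + 54**2) = -28/sqrt(1 + 2916) = -28*sqrt(2917)/2917 ≈ -0.51843)
v**2 = (-28*sqrt(2917)/2917)**2 = 784/2917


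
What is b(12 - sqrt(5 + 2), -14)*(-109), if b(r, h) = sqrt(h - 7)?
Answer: -109*I*sqrt(21) ≈ -499.5*I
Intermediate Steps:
b(r, h) = sqrt(-7 + h)
b(12 - sqrt(5 + 2), -14)*(-109) = sqrt(-7 - 14)*(-109) = sqrt(-21)*(-109) = (I*sqrt(21))*(-109) = -109*I*sqrt(21)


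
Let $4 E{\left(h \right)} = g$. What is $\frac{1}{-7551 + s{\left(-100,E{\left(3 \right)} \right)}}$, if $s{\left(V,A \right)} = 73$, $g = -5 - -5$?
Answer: $- \frac{1}{7478} \approx -0.00013373$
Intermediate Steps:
$g = 0$ ($g = -5 + 5 = 0$)
$E{\left(h \right)} = 0$ ($E{\left(h \right)} = \frac{1}{4} \cdot 0 = 0$)
$\frac{1}{-7551 + s{\left(-100,E{\left(3 \right)} \right)}} = \frac{1}{-7551 + 73} = \frac{1}{-7478} = - \frac{1}{7478}$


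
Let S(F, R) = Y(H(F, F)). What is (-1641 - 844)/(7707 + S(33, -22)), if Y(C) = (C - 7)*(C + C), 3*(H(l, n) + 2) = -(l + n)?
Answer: -497/1839 ≈ -0.27026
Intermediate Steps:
H(l, n) = -2 - l/3 - n/3 (H(l, n) = -2 + (-(l + n))/3 = -2 + (-l - n)/3 = -2 + (-l/3 - n/3) = -2 - l/3 - n/3)
Y(C) = 2*C*(-7 + C) (Y(C) = (-7 + C)*(2*C) = 2*C*(-7 + C))
S(F, R) = 2*(-9 - 2*F/3)*(-2 - 2*F/3) (S(F, R) = 2*(-2 - F/3 - F/3)*(-7 + (-2 - F/3 - F/3)) = 2*(-2 - 2*F/3)*(-7 + (-2 - 2*F/3)) = 2*(-2 - 2*F/3)*(-9 - 2*F/3) = 2*(-9 - 2*F/3)*(-2 - 2*F/3))
(-1641 - 844)/(7707 + S(33, -22)) = (-1641 - 844)/(7707 + 4*(3 + 33)*(27 + 2*33)/9) = -2485/(7707 + (4/9)*36*(27 + 66)) = -2485/(7707 + (4/9)*36*93) = -2485/(7707 + 1488) = -2485/9195 = -2485*1/9195 = -497/1839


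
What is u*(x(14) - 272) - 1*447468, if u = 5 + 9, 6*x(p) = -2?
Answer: -1353842/3 ≈ -4.5128e+5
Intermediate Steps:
x(p) = -⅓ (x(p) = (⅙)*(-2) = -⅓)
u = 14
u*(x(14) - 272) - 1*447468 = 14*(-⅓ - 272) - 1*447468 = 14*(-817/3) - 447468 = -11438/3 - 447468 = -1353842/3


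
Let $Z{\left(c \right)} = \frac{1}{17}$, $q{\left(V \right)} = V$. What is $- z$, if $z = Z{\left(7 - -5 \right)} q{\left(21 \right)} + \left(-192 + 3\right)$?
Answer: $\frac{3192}{17} \approx 187.76$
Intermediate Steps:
$Z{\left(c \right)} = \frac{1}{17}$
$z = - \frac{3192}{17}$ ($z = \frac{1}{17} \cdot 21 + \left(-192 + 3\right) = \frac{21}{17} - 189 = - \frac{3192}{17} \approx -187.76$)
$- z = \left(-1\right) \left(- \frac{3192}{17}\right) = \frac{3192}{17}$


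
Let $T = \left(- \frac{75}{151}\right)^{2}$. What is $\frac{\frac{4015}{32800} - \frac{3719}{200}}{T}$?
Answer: $- \frac{4605049567}{61500000} \approx -74.879$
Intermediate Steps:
$T = \frac{5625}{22801}$ ($T = \left(\left(-75\right) \frac{1}{151}\right)^{2} = \left(- \frac{75}{151}\right)^{2} = \frac{5625}{22801} \approx 0.2467$)
$\frac{\frac{4015}{32800} - \frac{3719}{200}}{T} = \frac{\frac{4015}{32800} - \frac{3719}{200}}{\frac{5625}{22801}} = \left(4015 \cdot \frac{1}{32800} - \frac{3719}{200}\right) \frac{22801}{5625} = \left(\frac{803}{6560} - \frac{3719}{200}\right) \frac{22801}{5625} = \left(- \frac{605901}{32800}\right) \frac{22801}{5625} = - \frac{4605049567}{61500000}$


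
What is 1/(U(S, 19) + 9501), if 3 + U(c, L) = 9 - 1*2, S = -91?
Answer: 1/9505 ≈ 0.00010521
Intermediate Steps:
U(c, L) = 4 (U(c, L) = -3 + (9 - 1*2) = -3 + (9 - 2) = -3 + 7 = 4)
1/(U(S, 19) + 9501) = 1/(4 + 9501) = 1/9505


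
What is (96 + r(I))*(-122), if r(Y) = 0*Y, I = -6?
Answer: -11712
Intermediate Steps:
r(Y) = 0
(96 + r(I))*(-122) = (96 + 0)*(-122) = 96*(-122) = -11712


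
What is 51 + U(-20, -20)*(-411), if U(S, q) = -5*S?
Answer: -41049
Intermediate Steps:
51 + U(-20, -20)*(-411) = 51 - 5*(-20)*(-411) = 51 + 100*(-411) = 51 - 41100 = -41049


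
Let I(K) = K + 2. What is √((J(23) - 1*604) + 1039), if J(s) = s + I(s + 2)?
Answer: √485 ≈ 22.023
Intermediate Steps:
I(K) = 2 + K
J(s) = 4 + 2*s (J(s) = s + (2 + (s + 2)) = s + (2 + (2 + s)) = s + (4 + s) = 4 + 2*s)
√((J(23) - 1*604) + 1039) = √(((4 + 2*23) - 1*604) + 1039) = √(((4 + 46) - 604) + 1039) = √((50 - 604) + 1039) = √(-554 + 1039) = √485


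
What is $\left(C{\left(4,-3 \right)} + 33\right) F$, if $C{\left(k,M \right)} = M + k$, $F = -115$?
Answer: $-3910$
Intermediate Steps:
$\left(C{\left(4,-3 \right)} + 33\right) F = \left(\left(-3 + 4\right) + 33\right) \left(-115\right) = \left(1 + 33\right) \left(-115\right) = 34 \left(-115\right) = -3910$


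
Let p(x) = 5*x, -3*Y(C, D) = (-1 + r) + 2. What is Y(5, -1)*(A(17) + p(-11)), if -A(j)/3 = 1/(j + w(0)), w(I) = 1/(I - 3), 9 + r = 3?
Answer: -2759/30 ≈ -91.967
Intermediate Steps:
r = -6 (r = -9 + 3 = -6)
w(I) = 1/(-3 + I)
Y(C, D) = 5/3 (Y(C, D) = -((-1 - 6) + 2)/3 = -(-7 + 2)/3 = -1/3*(-5) = 5/3)
A(j) = -3/(-1/3 + j) (A(j) = -3/(j + 1/(-3 + 0)) = -3/(j + 1/(-3)) = -3/(j - 1/3) = -3/(-1/3 + j))
Y(5, -1)*(A(17) + p(-11)) = 5*(-9/(-1 + 3*17) + 5*(-11))/3 = 5*(-9/(-1 + 51) - 55)/3 = 5*(-9/50 - 55)/3 = (5/3)*(-2759/50) = -2759/30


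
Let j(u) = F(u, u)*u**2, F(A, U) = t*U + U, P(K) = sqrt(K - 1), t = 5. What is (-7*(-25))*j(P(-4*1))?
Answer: -5250*I*sqrt(5) ≈ -11739.0*I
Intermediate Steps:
P(K) = sqrt(-1 + K)
F(A, U) = 6*U (F(A, U) = 5*U + U = 6*U)
j(u) = 6*u**3 (j(u) = (6*u)*u**2 = 6*u**3)
(-7*(-25))*j(P(-4*1)) = (-7*(-25))*(6*(sqrt(-1 - 4*1))**3) = 175*(6*(sqrt(-1 - 4))**3) = 175*(6*(sqrt(-5))**3) = 175*(6*(I*sqrt(5))**3) = 175*(6*(-5*I*sqrt(5))) = 175*(-30*I*sqrt(5)) = -5250*I*sqrt(5)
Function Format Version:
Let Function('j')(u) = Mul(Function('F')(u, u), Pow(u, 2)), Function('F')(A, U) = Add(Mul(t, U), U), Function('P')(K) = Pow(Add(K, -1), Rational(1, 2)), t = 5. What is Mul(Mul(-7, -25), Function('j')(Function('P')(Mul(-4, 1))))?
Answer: Mul(-5250, I, Pow(5, Rational(1, 2))) ≈ Mul(-11739., I)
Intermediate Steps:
Function('P')(K) = Pow(Add(-1, K), Rational(1, 2))
Function('F')(A, U) = Mul(6, U) (Function('F')(A, U) = Add(Mul(5, U), U) = Mul(6, U))
Function('j')(u) = Mul(6, Pow(u, 3)) (Function('j')(u) = Mul(Mul(6, u), Pow(u, 2)) = Mul(6, Pow(u, 3)))
Mul(Mul(-7, -25), Function('j')(Function('P')(Mul(-4, 1)))) = Mul(Mul(-7, -25), Mul(6, Pow(Pow(Add(-1, Mul(-4, 1)), Rational(1, 2)), 3))) = Mul(175, Mul(6, Pow(Pow(Add(-1, -4), Rational(1, 2)), 3))) = Mul(175, Mul(6, Pow(Pow(-5, Rational(1, 2)), 3))) = Mul(175, Mul(6, Pow(Mul(I, Pow(5, Rational(1, 2))), 3))) = Mul(175, Mul(6, Mul(-5, I, Pow(5, Rational(1, 2))))) = Mul(175, Mul(-30, I, Pow(5, Rational(1, 2)))) = Mul(-5250, I, Pow(5, Rational(1, 2)))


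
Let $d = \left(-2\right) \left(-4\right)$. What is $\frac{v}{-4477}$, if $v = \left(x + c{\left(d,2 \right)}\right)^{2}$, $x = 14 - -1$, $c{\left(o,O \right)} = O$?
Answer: $- \frac{289}{4477} \approx -0.064552$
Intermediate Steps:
$d = 8$
$x = 15$ ($x = 14 + 1 = 15$)
$v = 289$ ($v = \left(15 + 2\right)^{2} = 17^{2} = 289$)
$\frac{v}{-4477} = \frac{289}{-4477} = 289 \left(- \frac{1}{4477}\right) = - \frac{289}{4477}$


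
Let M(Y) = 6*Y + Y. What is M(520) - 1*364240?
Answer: -360600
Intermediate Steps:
M(Y) = 7*Y
M(520) - 1*364240 = 7*520 - 1*364240 = 3640 - 364240 = -360600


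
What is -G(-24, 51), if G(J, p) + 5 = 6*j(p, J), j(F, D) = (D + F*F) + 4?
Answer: -15481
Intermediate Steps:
j(F, D) = 4 + D + F² (j(F, D) = (D + F²) + 4 = 4 + D + F²)
G(J, p) = 19 + 6*J + 6*p² (G(J, p) = -5 + 6*(4 + J + p²) = -5 + (24 + 6*J + 6*p²) = 19 + 6*J + 6*p²)
-G(-24, 51) = -(19 + 6*(-24) + 6*51²) = -(19 - 144 + 6*2601) = -(19 - 144 + 15606) = -1*15481 = -15481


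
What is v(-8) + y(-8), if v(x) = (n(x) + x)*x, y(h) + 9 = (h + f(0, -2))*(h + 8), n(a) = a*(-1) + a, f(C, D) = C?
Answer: 55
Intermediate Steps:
n(a) = 0 (n(a) = -a + a = 0)
y(h) = -9 + h*(8 + h) (y(h) = -9 + (h + 0)*(h + 8) = -9 + h*(8 + h))
v(x) = x**2 (v(x) = (0 + x)*x = x*x = x**2)
v(-8) + y(-8) = (-8)**2 + (-9 + (-8)**2 + 8*(-8)) = 64 + (-9 + 64 - 64) = 64 - 9 = 55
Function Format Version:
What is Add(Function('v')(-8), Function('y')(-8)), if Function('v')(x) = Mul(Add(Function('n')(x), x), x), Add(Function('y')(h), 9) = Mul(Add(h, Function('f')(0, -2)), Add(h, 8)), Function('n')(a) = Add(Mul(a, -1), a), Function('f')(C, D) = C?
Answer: 55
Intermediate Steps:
Function('n')(a) = 0 (Function('n')(a) = Add(Mul(-1, a), a) = 0)
Function('y')(h) = Add(-9, Mul(h, Add(8, h))) (Function('y')(h) = Add(-9, Mul(Add(h, 0), Add(h, 8))) = Add(-9, Mul(h, Add(8, h))))
Function('v')(x) = Pow(x, 2) (Function('v')(x) = Mul(Add(0, x), x) = Mul(x, x) = Pow(x, 2))
Add(Function('v')(-8), Function('y')(-8)) = Add(Pow(-8, 2), Add(-9, Pow(-8, 2), Mul(8, -8))) = Add(64, Add(-9, 64, -64)) = Add(64, -9) = 55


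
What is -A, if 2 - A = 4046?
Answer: 4044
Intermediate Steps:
A = -4044 (A = 2 - 1*4046 = 2 - 4046 = -4044)
-A = -1*(-4044) = 4044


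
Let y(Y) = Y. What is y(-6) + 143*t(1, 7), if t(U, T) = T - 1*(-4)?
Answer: 1567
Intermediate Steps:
t(U, T) = 4 + T (t(U, T) = T + 4 = 4 + T)
y(-6) + 143*t(1, 7) = -6 + 143*(4 + 7) = -6 + 143*11 = -6 + 1573 = 1567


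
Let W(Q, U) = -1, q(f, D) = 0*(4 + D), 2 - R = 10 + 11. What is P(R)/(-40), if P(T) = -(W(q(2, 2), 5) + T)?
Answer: -½ ≈ -0.50000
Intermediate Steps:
R = -19 (R = 2 - (10 + 11) = 2 - 1*21 = 2 - 21 = -19)
q(f, D) = 0
P(T) = 1 - T (P(T) = -(-1 + T) = 1 - T)
P(R)/(-40) = (1 - 1*(-19))/(-40) = (1 + 19)*(-1/40) = 20*(-1/40) = -½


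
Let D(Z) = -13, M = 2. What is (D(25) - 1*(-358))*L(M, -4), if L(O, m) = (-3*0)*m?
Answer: 0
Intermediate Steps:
L(O, m) = 0 (L(O, m) = 0*m = 0)
(D(25) - 1*(-358))*L(M, -4) = (-13 - 1*(-358))*0 = (-13 + 358)*0 = 345*0 = 0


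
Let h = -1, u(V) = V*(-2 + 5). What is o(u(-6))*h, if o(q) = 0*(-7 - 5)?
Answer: 0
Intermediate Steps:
u(V) = 3*V (u(V) = V*3 = 3*V)
o(q) = 0 (o(q) = 0*(-12) = 0)
o(u(-6))*h = 0*(-1) = 0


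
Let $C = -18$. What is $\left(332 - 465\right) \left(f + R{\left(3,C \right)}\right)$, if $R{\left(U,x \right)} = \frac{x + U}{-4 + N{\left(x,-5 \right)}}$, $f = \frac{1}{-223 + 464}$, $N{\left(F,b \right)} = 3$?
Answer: $- \frac{480928}{241} \approx -1995.6$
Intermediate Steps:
$f = \frac{1}{241} \approx 0.0041494$
$R{\left(U,x \right)} = - U - x$ ($R{\left(U,x \right)} = \frac{x + U}{-4 + 3} = \frac{U + x}{-1} = \left(U + x\right) \left(-1\right) = - U - x$)
$\left(332 - 465\right) \left(f + R{\left(3,C \right)}\right) = \left(332 - 465\right) \left(\frac{1}{241} - -15\right) = - 133 \left(\frac{1}{241} + \left(-3 + 18\right)\right) = - 133 \left(\frac{1}{241} + 15\right) = \left(-133\right) \frac{3616}{241} = - \frac{480928}{241}$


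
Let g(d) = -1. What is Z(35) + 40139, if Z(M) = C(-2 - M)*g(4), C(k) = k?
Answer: 40176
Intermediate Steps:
Z(M) = 2 + M (Z(M) = (-2 - M)*(-1) = 2 + M)
Z(35) + 40139 = (2 + 35) + 40139 = 37 + 40139 = 40176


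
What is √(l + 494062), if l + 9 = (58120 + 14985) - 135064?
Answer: √432094 ≈ 657.34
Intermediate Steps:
l = -61968 (l = -9 + ((58120 + 14985) - 135064) = -9 + (73105 - 135064) = -9 - 61959 = -61968)
√(l + 494062) = √(-61968 + 494062) = √432094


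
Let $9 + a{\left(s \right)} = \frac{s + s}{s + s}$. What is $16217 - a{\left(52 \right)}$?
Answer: $16225$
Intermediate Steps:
$a{\left(s \right)} = -8$ ($a{\left(s \right)} = -9 + \frac{s + s}{s + s} = -9 + \frac{2 s}{2 s} = -9 + 2 s \frac{1}{2 s} = -9 + 1 = -8$)
$16217 - a{\left(52 \right)} = 16217 - -8 = 16217 + 8 = 16225$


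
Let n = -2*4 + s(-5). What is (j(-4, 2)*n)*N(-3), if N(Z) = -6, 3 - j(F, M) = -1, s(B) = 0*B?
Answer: 192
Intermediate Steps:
s(B) = 0
j(F, M) = 4 (j(F, M) = 3 - 1*(-1) = 3 + 1 = 4)
n = -8 (n = -2*4 + 0 = -8 + 0 = -8)
(j(-4, 2)*n)*N(-3) = (4*(-8))*(-6) = -32*(-6) = 192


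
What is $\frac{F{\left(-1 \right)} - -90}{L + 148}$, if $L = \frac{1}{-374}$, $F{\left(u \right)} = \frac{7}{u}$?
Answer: $\frac{31042}{55351} \approx 0.56082$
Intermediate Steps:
$L = - \frac{1}{374} \approx -0.0026738$
$\frac{F{\left(-1 \right)} - -90}{L + 148} = \frac{\frac{7}{-1} - -90}{- \frac{1}{374} + 148} = \frac{7 \left(-1\right) + 90}{\frac{55351}{374}} = \left(-7 + 90\right) \frac{374}{55351} = 83 \cdot \frac{374}{55351} = \frac{31042}{55351}$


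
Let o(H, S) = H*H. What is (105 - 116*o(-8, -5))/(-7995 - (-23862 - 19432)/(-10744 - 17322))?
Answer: 102707527/112215482 ≈ 0.91527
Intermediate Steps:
o(H, S) = H**2
(105 - 116*o(-8, -5))/(-7995 - (-23862 - 19432)/(-10744 - 17322)) = (105 - 116*(-8)**2)/(-7995 - (-23862 - 19432)/(-10744 - 17322)) = (105 - 116*64)/(-7995 - (-43294)/(-28066)) = (105 - 7424)/(-7995 - (-43294)*(-1)/28066) = -7319/(-7995 - 1*21647/14033) = -7319/(-7995 - 21647/14033) = -7319/(-112215482/14033) = -7319*(-14033/112215482) = 102707527/112215482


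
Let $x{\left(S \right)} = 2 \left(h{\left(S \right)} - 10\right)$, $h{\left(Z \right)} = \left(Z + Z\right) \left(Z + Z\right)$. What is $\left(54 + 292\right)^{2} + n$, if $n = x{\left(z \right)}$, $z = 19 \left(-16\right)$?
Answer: $859024$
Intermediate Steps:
$h{\left(Z \right)} = 4 Z^{2}$ ($h{\left(Z \right)} = 2 Z 2 Z = 4 Z^{2}$)
$z = -304$
$x{\left(S \right)} = -20 + 8 S^{2}$ ($x{\left(S \right)} = 2 \left(4 S^{2} - 10\right) = 2 \left(-10 + 4 S^{2}\right) = -20 + 8 S^{2}$)
$n = 739308$ ($n = -20 + 8 \left(-304\right)^{2} = -20 + 8 \cdot 92416 = -20 + 739328 = 739308$)
$\left(54 + 292\right)^{2} + n = \left(54 + 292\right)^{2} + 739308 = 346^{2} + 739308 = 119716 + 739308 = 859024$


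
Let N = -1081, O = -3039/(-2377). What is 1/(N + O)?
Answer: -2377/2566498 ≈ -0.00092616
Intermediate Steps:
O = 3039/2377 (O = -3039*(-1/2377) = 3039/2377 ≈ 1.2785)
1/(N + O) = 1/(-1081 + 3039/2377) = 1/(-2566498/2377) = -2377/2566498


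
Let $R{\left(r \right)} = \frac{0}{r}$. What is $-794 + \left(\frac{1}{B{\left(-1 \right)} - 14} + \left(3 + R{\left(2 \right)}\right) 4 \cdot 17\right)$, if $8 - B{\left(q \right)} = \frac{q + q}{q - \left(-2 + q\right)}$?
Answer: $- \frac{2951}{5} \approx -590.2$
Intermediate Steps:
$B{\left(q \right)} = 8 - q$ ($B{\left(q \right)} = 8 - \frac{q + q}{q - \left(-2 + q\right)} = 8 - \frac{2 q}{2} = 8 - 2 q \frac{1}{2} = 8 - q$)
$R{\left(r \right)} = 0$
$-794 + \left(\frac{1}{B{\left(-1 \right)} - 14} + \left(3 + R{\left(2 \right)}\right) 4 \cdot 17\right) = -794 + \left(\frac{1}{\left(8 - -1\right) - 14} + \left(3 + 0\right) 4 \cdot 17\right) = -794 + \left(\frac{1}{\left(8 + 1\right) - 14} + 3 \cdot 4 \cdot 17\right) = -794 + \left(\frac{1}{9 - 14} + 12 \cdot 17\right) = -794 + \left(\frac{1}{-5} + 204\right) = -794 + \left(- \frac{1}{5} + 204\right) = -794 + \frac{1019}{5} = - \frac{2951}{5}$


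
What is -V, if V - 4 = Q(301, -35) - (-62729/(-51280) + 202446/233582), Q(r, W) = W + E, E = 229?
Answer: -1173313512961/5989042480 ≈ -195.91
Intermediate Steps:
Q(r, W) = 229 + W (Q(r, W) = W + 229 = 229 + W)
V = 1173313512961/5989042480 (V = 4 + ((229 - 35) - (-62729/(-51280) + 202446/233582)) = 4 + (194 - (-62729*(-1/51280) + 202446*(1/233582))) = 4 + (194 - (62729/51280 + 101223/116791)) = 4 + (194 - 1*12516898079/5989042480) = 4 + (194 - 12516898079/5989042480) = 4 + 1149357343041/5989042480 = 1173313512961/5989042480 ≈ 195.91)
-V = -1*1173313512961/5989042480 = -1173313512961/5989042480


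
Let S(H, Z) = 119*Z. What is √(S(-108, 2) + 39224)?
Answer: √39462 ≈ 198.65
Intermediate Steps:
√(S(-108, 2) + 39224) = √(119*2 + 39224) = √(238 + 39224) = √39462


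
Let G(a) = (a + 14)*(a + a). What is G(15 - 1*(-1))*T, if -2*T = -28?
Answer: 13440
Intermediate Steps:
G(a) = 2*a*(14 + a) (G(a) = (14 + a)*(2*a) = 2*a*(14 + a))
T = 14 (T = -½*(-28) = 14)
G(15 - 1*(-1))*T = (2*(15 - 1*(-1))*(14 + (15 - 1*(-1))))*14 = (2*(15 + 1)*(14 + (15 + 1)))*14 = (2*16*(14 + 16))*14 = (2*16*30)*14 = 960*14 = 13440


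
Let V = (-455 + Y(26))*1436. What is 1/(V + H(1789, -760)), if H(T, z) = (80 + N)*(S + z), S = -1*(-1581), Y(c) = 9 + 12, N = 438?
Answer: -1/197946 ≈ -5.0519e-6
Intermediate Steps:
Y(c) = 21
S = 1581
H(T, z) = 818958 + 518*z (H(T, z) = (80 + 438)*(1581 + z) = 518*(1581 + z) = 818958 + 518*z)
V = -623224 (V = (-455 + 21)*1436 = -434*1436 = -623224)
1/(V + H(1789, -760)) = 1/(-623224 + (818958 + 518*(-760))) = 1/(-623224 + (818958 - 393680)) = 1/(-623224 + 425278) = 1/(-197946) = -1/197946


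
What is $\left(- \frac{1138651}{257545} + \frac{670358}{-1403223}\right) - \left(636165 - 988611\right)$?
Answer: $\frac{6703672139569333}{19020687765} \approx 3.5244 \cdot 10^{5}$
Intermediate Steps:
$\left(- \frac{1138651}{257545} + \frac{670358}{-1403223}\right) - \left(636165 - 988611\right) = \left(\left(-1138651\right) \frac{1}{257545} + 670358 \left(- \frac{1}{1403223}\right)\right) - -352446 = \left(- \frac{59929}{13555} - \frac{670358}{1403223}\right) + 352446 = - \frac{93180453857}{19020687765} + 352446 = \frac{6703672139569333}{19020687765}$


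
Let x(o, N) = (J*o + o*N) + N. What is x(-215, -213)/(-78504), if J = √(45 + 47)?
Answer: -7597/13084 + 215*√23/39252 ≈ -0.55436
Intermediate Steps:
J = 2*√23 (J = √92 = 2*√23 ≈ 9.5917)
x(o, N) = N + N*o + 2*o*√23 (x(o, N) = ((2*√23)*o + o*N) + N = (2*o*√23 + N*o) + N = (N*o + 2*o*√23) + N = N + N*o + 2*o*√23)
x(-215, -213)/(-78504) = (-213 - 213*(-215) + 2*(-215)*√23)/(-78504) = (-213 + 45795 - 430*√23)*(-1/78504) = (45582 - 430*√23)*(-1/78504) = -7597/13084 + 215*√23/39252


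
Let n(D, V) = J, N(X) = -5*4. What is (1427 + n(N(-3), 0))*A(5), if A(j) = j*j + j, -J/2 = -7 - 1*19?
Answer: 44370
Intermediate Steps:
J = 52 (J = -2*(-7 - 1*19) = -2*(-7 - 19) = -2*(-26) = 52)
N(X) = -20
A(j) = j + j² (A(j) = j² + j = j + j²)
n(D, V) = 52
(1427 + n(N(-3), 0))*A(5) = (1427 + 52)*(5*(1 + 5)) = 1479*(5*6) = 1479*30 = 44370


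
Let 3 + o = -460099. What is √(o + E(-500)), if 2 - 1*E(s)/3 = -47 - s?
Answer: I*√461455 ≈ 679.3*I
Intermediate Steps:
E(s) = 147 + 3*s (E(s) = 6 - 3*(-47 - s) = 6 + (141 + 3*s) = 147 + 3*s)
o = -460102 (o = -3 - 460099 = -460102)
√(o + E(-500)) = √(-460102 + (147 + 3*(-500))) = √(-460102 + (147 - 1500)) = √(-460102 - 1353) = √(-461455) = I*√461455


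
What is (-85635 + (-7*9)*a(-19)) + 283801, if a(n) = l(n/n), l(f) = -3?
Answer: 198355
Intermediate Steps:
a(n) = -3
(-85635 + (-7*9)*a(-19)) + 283801 = (-85635 - 7*9*(-3)) + 283801 = (-85635 - 63*(-3)) + 283801 = (-85635 + 189) + 283801 = -85446 + 283801 = 198355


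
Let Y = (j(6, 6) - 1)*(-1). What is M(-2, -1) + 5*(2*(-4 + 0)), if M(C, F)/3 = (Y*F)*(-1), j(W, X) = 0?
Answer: -37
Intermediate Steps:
Y = 1 (Y = (0 - 1)*(-1) = -1*(-1) = 1)
M(C, F) = -3*F (M(C, F) = 3*((1*F)*(-1)) = 3*(F*(-1)) = 3*(-F) = -3*F)
M(-2, -1) + 5*(2*(-4 + 0)) = -3*(-1) + 5*(2*(-4 + 0)) = 3 + 5*(2*(-4)) = 3 + 5*(-8) = 3 - 40 = -37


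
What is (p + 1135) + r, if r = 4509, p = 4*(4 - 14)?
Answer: 5604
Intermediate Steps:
p = -40 (p = 4*(-10) = -40)
(p + 1135) + r = (-40 + 1135) + 4509 = 1095 + 4509 = 5604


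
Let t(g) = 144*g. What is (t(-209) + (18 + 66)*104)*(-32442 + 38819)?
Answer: -136212720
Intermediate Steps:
(t(-209) + (18 + 66)*104)*(-32442 + 38819) = (144*(-209) + (18 + 66)*104)*(-32442 + 38819) = (-30096 + 84*104)*6377 = (-30096 + 8736)*6377 = -21360*6377 = -136212720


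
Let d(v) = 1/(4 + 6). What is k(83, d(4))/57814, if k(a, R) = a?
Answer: 83/57814 ≈ 0.0014356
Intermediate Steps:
d(v) = 1/10
k(83, d(4))/57814 = 83/57814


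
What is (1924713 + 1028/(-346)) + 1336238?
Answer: 564144009/173 ≈ 3.2609e+6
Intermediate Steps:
(1924713 + 1028/(-346)) + 1336238 = (1924713 - 1/346*1028) + 1336238 = (1924713 - 514/173) + 1336238 = 332974835/173 + 1336238 = 564144009/173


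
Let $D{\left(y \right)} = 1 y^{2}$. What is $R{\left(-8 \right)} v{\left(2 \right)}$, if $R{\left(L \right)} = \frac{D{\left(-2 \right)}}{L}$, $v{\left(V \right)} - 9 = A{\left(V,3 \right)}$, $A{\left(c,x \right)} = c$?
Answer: $- \frac{11}{2} \approx -5.5$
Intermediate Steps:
$D{\left(y \right)} = y^{2}$
$v{\left(V \right)} = 9 + V$
$R{\left(L \right)} = \frac{4}{L}$ ($R{\left(L \right)} = \frac{\left(-2\right)^{2}}{L} = \frac{4}{L}$)
$R{\left(-8 \right)} v{\left(2 \right)} = \frac{4}{-8} \left(9 + 2\right) = 4 \left(- \frac{1}{8}\right) 11 = \left(- \frac{1}{2}\right) 11 = - \frac{11}{2}$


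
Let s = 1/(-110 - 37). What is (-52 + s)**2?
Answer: 58446025/21609 ≈ 2704.7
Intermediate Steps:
s = -1/147 (s = 1/(-147) = -1/147 ≈ -0.0068027)
(-52 + s)**2 = (-52 - 1/147)**2 = (-7645/147)**2 = 58446025/21609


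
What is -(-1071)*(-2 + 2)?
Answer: 0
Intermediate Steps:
-(-1071)*(-2 + 2) = -(-1071)*0 = -153*0 = 0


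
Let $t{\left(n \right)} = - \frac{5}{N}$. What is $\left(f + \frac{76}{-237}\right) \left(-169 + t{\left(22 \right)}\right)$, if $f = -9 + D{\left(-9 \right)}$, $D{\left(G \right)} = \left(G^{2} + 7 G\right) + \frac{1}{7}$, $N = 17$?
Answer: $- \frac{42122408}{28203} \approx -1493.5$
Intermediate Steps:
$D{\left(G \right)} = \frac{1}{7} + G^{2} + 7 G$ ($D{\left(G \right)} = \left(G^{2} + 7 G\right) + \frac{1}{7} = \frac{1}{7} + G^{2} + 7 G$)
$t{\left(n \right)} = - \frac{5}{17}$
$f = \frac{64}{7}$ ($f = -9 + \left(\frac{1}{7} + \left(-9\right)^{2} + 7 \left(-9\right)\right) = -9 + \left(\frac{1}{7} + 81 - 63\right) = -9 + \frac{127}{7} = \frac{64}{7} \approx 9.1429$)
$\left(f + \frac{76}{-237}\right) \left(-169 + t{\left(22 \right)}\right) = \left(\frac{64}{7} + \frac{76}{-237}\right) \left(-169 - \frac{5}{17}\right) = \left(\frac{64}{7} + 76 \left(- \frac{1}{237}\right)\right) \left(- \frac{2878}{17}\right) = \left(\frac{64}{7} - \frac{76}{237}\right) \left(- \frac{2878}{17}\right) = \frac{14636}{1659} \left(- \frac{2878}{17}\right) = - \frac{42122408}{28203}$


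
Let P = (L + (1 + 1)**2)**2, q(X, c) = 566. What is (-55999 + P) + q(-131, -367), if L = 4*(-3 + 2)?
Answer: -55433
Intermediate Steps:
L = -4 (L = 4*(-1) = -4)
P = 0 (P = (-4 + (1 + 1)**2)**2 = (-4 + 2**2)**2 = (-4 + 4)**2 = 0**2 = 0)
(-55999 + P) + q(-131, -367) = (-55999 + 0) + 566 = -55999 + 566 = -55433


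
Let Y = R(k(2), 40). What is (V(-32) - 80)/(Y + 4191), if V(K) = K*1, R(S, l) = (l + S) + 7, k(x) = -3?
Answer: -16/605 ≈ -0.026446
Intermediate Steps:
R(S, l) = 7 + S + l (R(S, l) = (S + l) + 7 = 7 + S + l)
V(K) = K
Y = 44 (Y = 7 - 3 + 40 = 44)
(V(-32) - 80)/(Y + 4191) = (-32 - 80)/(44 + 4191) = -112/4235 = -112*1/4235 = -16/605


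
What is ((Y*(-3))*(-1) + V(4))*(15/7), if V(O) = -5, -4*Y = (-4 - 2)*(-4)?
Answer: -345/7 ≈ -49.286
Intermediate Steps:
Y = -6 (Y = -(-4 - 2)*(-4)/4 = -(-3)*(-4)/2 = -1/4*24 = -6)
((Y*(-3))*(-1) + V(4))*(15/7) = (-6*(-3)*(-1) - 5)*(15/7) = (18*(-1) - 5)*(15*(1/7)) = (-18 - 5)*(15/7) = -23*15/7 = -345/7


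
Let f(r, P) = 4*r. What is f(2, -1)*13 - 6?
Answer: 98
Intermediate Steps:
f(2, -1)*13 - 6 = (4*2)*13 - 6 = 8*13 - 6 = 104 - 6 = 98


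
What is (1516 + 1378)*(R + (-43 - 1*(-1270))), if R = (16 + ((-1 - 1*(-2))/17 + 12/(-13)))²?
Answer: 205812401208/48841 ≈ 4.2139e+6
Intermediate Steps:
R = 11189025/48841 (R = (16 + ((-1 + 2)*(1/17) + 12*(-1/13)))² = (16 + (1*(1/17) - 12/13))² = (16 + (1/17 - 12/13))² = (16 - 191/221)² = (3345/221)² = 11189025/48841 ≈ 229.09)
(1516 + 1378)*(R + (-43 - 1*(-1270))) = (1516 + 1378)*(11189025/48841 + (-43 - 1*(-1270))) = 2894*(11189025/48841 + (-43 + 1270)) = 2894*(11189025/48841 + 1227) = 2894*(71116932/48841) = 205812401208/48841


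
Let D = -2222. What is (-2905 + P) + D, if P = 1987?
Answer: -3140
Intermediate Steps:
(-2905 + P) + D = (-2905 + 1987) - 2222 = -918 - 2222 = -3140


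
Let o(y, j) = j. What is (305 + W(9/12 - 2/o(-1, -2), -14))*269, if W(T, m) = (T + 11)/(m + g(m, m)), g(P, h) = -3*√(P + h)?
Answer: 10488041/128 + 41157*I*√7/896 ≈ 81938.0 + 121.53*I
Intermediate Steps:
W(T, m) = (11 + T)/(m - 3*√2*√m) (W(T, m) = (T + 11)/(m - 3*√(m + m)) = (11 + T)/(m - 3*√2*√m))
(305 + W(9/12 - 2/o(-1, -2), -14))*269 = (305 + (11 + (9/12 - 2/(-2)))/(-14 - 3*√2*√(-14)))*269 = (305 + (11 + (9*(1/12) - 2*(-½)))/(-14 - 3*√2*I*√14))*269 = (305 + (11 + (¾ + 1))/(-14 - 6*I*√7))*269 = (305 + (11 + 7/4)/(-14 - 6*I*√7))*269 = (305 + (51/4)/(-14 - 6*I*√7))*269 = (305 + 51/(4*(-14 - 6*I*√7)))*269 = 82045 + 13719/(4*(-14 - 6*I*√7))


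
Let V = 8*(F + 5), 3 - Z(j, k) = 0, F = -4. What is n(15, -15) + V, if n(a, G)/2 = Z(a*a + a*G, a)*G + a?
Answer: -52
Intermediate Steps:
Z(j, k) = 3 (Z(j, k) = 3 - 1*0 = 3 + 0 = 3)
n(a, G) = 2*a + 6*G (n(a, G) = 2*(3*G + a) = 2*(a + 3*G) = 2*a + 6*G)
V = 8 (V = 8*(-4 + 5) = 8*1 = 8)
n(15, -15) + V = (2*15 + 6*(-15)) + 8 = (30 - 90) + 8 = -60 + 8 = -52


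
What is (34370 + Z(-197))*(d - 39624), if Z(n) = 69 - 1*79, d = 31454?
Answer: -280721200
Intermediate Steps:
Z(n) = -10 (Z(n) = 69 - 79 = -10)
(34370 + Z(-197))*(d - 39624) = (34370 - 10)*(31454 - 39624) = 34360*(-8170) = -280721200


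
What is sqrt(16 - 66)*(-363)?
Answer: -1815*I*sqrt(2) ≈ -2566.8*I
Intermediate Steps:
sqrt(16 - 66)*(-363) = sqrt(-50)*(-363) = (5*I*sqrt(2))*(-363) = -1815*I*sqrt(2)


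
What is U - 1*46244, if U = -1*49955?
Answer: -96199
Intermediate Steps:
U = -49955
U - 1*46244 = -49955 - 1*46244 = -49955 - 46244 = -96199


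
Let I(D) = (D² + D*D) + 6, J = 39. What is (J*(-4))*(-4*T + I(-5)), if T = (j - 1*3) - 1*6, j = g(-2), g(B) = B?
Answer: -15600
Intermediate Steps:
j = -2
I(D) = 6 + 2*D² (I(D) = (D² + D²) + 6 = 2*D² + 6 = 6 + 2*D²)
T = -11 (T = (-2 - 1*3) - 1*6 = (-2 - 3) - 6 = -5 - 6 = -11)
(J*(-4))*(-4*T + I(-5)) = (39*(-4))*(-4*(-11) + (6 + 2*(-5)²)) = -156*(44 + (6 + 2*25)) = -156*(44 + (6 + 50)) = -156*(44 + 56) = -156*100 = -15600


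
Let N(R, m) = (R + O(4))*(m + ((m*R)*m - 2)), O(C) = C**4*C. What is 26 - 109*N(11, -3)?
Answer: -10604584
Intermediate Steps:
O(C) = C**5
N(R, m) = (1024 + R)*(-2 + m + R*m**2) (N(R, m) = (R + 4**5)*(m + ((m*R)*m - 2)) = (R + 1024)*(m + ((R*m)*m - 2)) = (1024 + R)*(m + (R*m**2 - 2)) = (1024 + R)*(m + (-2 + R*m**2)) = (1024 + R)*(-2 + m + R*m**2))
26 - 109*N(11, -3) = 26 - 109*(-2048 - 2*11 + 1024*(-3) + 11*(-3) + 11**2*(-3)**2 + 1024*11*(-3)**2) = 26 - 109*(-2048 - 22 - 3072 - 33 + 121*9 + 1024*11*9) = 26 - 109*(-2048 - 22 - 3072 - 33 + 1089 + 101376) = 26 - 109*97290 = 26 - 10604610 = -10604584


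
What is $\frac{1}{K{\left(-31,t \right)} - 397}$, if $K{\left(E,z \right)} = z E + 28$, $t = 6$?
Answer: $- \frac{1}{555} \approx -0.0018018$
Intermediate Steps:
$K{\left(E,z \right)} = 28 + E z$ ($K{\left(E,z \right)} = E z + 28 = 28 + E z$)
$\frac{1}{K{\left(-31,t \right)} - 397} = \frac{1}{\left(28 - 186\right) - 397} = \frac{1}{-158 - 397} = \frac{1}{-555} = - \frac{1}{555}$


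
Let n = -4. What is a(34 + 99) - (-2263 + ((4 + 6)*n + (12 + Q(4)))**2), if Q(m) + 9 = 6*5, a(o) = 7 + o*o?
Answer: 19910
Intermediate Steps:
a(o) = 7 + o**2
Q(m) = 21 (Q(m) = -9 + 6*5 = -9 + 30 = 21)
a(34 + 99) - (-2263 + ((4 + 6)*n + (12 + Q(4)))**2) = (7 + (34 + 99)**2) - (-2263 + ((4 + 6)*(-4) + (12 + 21))**2) = (7 + 133**2) - (-2263 + (10*(-4) + 33)**2) = (7 + 17689) - (-2263 + (-40 + 33)**2) = 17696 - (-2263 + (-7)**2) = 17696 - (-2263 + 49) = 17696 - 1*(-2214) = 17696 + 2214 = 19910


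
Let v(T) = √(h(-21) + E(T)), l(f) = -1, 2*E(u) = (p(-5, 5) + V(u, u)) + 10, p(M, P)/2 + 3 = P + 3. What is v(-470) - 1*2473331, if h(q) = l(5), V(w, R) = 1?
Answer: -2473331 + √38/2 ≈ -2.4733e+6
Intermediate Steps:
p(M, P) = 2*P (p(M, P) = -6 + 2*(P + 3) = -6 + 2*(3 + P) = -6 + (6 + 2*P) = 2*P)
E(u) = 21/2 (E(u) = ((2*5 + 1) + 10)/2 = ((10 + 1) + 10)/2 = (11 + 10)/2 = (½)*21 = 21/2)
h(q) = -1
v(T) = √38/2 (v(T) = √(-1 + 21/2) = √(19/2) = √38/2)
v(-470) - 1*2473331 = √38/2 - 1*2473331 = √38/2 - 2473331 = -2473331 + √38/2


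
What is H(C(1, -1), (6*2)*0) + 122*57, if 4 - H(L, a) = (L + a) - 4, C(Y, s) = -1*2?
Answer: 6964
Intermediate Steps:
C(Y, s) = -2
H(L, a) = 8 - L - a (H(L, a) = 4 - ((L + a) - 4) = 4 - (-4 + L + a) = 4 + (4 - L - a) = 8 - L - a)
H(C(1, -1), (6*2)*0) + 122*57 = (8 - 1*(-2) - 6*2*0) + 122*57 = (8 + 2 - 12*0) + 6954 = (8 + 2 - 1*0) + 6954 = (8 + 2 + 0) + 6954 = 10 + 6954 = 6964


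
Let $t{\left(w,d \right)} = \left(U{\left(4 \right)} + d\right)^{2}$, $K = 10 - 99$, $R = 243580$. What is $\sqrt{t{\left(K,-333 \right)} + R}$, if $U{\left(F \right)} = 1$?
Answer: $22 \sqrt{731} \approx 594.81$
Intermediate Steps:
$K = -89$ ($K = 10 - 99 = -89$)
$t{\left(w,d \right)} = \left(1 + d\right)^{2}$
$\sqrt{t{\left(K,-333 \right)} + R} = \sqrt{\left(1 - 333\right)^{2} + 243580} = \sqrt{\left(-332\right)^{2} + 243580} = \sqrt{110224 + 243580} = \sqrt{353804} = 22 \sqrt{731}$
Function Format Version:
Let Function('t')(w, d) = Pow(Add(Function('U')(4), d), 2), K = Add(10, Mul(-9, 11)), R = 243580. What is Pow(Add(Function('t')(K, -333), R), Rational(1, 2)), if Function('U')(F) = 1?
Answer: Mul(22, Pow(731, Rational(1, 2))) ≈ 594.81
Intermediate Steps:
K = -89 (K = Add(10, -99) = -89)
Function('t')(w, d) = Pow(Add(1, d), 2)
Pow(Add(Function('t')(K, -333), R), Rational(1, 2)) = Pow(Add(Pow(Add(1, -333), 2), 243580), Rational(1, 2)) = Pow(Add(Pow(-332, 2), 243580), Rational(1, 2)) = Pow(Add(110224, 243580), Rational(1, 2)) = Pow(353804, Rational(1, 2)) = Mul(22, Pow(731, Rational(1, 2)))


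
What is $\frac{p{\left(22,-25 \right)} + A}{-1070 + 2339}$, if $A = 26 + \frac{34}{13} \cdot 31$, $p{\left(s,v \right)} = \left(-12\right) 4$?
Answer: $\frac{256}{5499} \approx 0.046554$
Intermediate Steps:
$p{\left(s,v \right)} = -48$
$A = \frac{1392}{13}$ ($A = 26 + 34 \cdot \frac{1}{13} \cdot 31 = 26 + \frac{34}{13} \cdot 31 = 26 + \frac{1054}{13} = \frac{1392}{13} \approx 107.08$)
$\frac{p{\left(22,-25 \right)} + A}{-1070 + 2339} = \frac{-48 + \frac{1392}{13}}{-1070 + 2339} = \frac{768}{13 \cdot 1269} = \frac{768}{13} \cdot \frac{1}{1269} = \frac{256}{5499}$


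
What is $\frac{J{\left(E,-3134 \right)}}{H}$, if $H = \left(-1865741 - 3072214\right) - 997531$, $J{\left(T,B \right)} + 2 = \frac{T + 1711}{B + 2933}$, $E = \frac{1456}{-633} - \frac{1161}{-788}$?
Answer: $\frac{1053560437}{595089475907544} \approx 1.7704 \cdot 10^{-6}$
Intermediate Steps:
$E = - \frac{412415}{498804}$ ($E = 1456 \left(- \frac{1}{633}\right) - - \frac{1161}{788} = - \frac{1456}{633} + \frac{1161}{788} = - \frac{412415}{498804} \approx -0.82681$)
$J{\left(T,B \right)} = -2 + \frac{1711 + T}{2933 + B}$ ($J{\left(T,B \right)} = -2 + \frac{T + 1711}{B + 2933} = -2 + \frac{1711 + T}{2933 + B}$)
$H = -5935486$ ($H = -4937955 - 997531 = -5935486$)
$\frac{J{\left(E,-3134 \right)}}{H} = \frac{\frac{1}{2933 - 3134} \left(-4155 - \frac{412415}{498804} - -6268\right)}{-5935486} = \frac{-4155 - \frac{412415}{498804} + 6268}{-201} \left(- \frac{1}{5935486}\right) = \left(- \frac{1}{201}\right) \frac{1053560437}{498804} \left(- \frac{1}{5935486}\right) = \left(- \frac{1053560437}{100259604}\right) \left(- \frac{1}{5935486}\right) = \frac{1053560437}{595089475907544}$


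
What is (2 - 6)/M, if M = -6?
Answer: ⅔ ≈ 0.66667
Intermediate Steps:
(2 - 6)/M = (2 - 6)/(-6) = -⅙*(-4) = ⅔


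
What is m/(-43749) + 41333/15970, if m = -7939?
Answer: 1935063247/698671530 ≈ 2.7696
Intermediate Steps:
m/(-43749) + 41333/15970 = -7939/(-43749) + 41333/15970 = -7939*(-1/43749) + 41333*(1/15970) = 7939/43749 + 41333/15970 = 1935063247/698671530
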